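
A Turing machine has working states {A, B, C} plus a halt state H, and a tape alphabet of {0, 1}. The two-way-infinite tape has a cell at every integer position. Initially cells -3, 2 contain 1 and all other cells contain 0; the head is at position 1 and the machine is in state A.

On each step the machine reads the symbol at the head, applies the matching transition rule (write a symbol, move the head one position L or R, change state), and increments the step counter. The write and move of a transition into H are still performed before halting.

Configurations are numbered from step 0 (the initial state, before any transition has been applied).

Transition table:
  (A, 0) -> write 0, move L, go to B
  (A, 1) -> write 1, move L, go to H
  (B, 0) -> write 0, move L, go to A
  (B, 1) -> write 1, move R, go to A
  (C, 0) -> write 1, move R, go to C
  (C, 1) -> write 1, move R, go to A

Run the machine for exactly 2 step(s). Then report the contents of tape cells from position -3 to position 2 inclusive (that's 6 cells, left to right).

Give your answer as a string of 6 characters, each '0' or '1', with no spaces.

Answer: 100001

Derivation:
Step 1: in state A at pos 1, read 0 -> (A,0)->write 0,move L,goto B. Now: state=B, head=0, tape[-4..3]=01000010 (head:     ^)
Step 2: in state B at pos 0, read 0 -> (B,0)->write 0,move L,goto A. Now: state=A, head=-1, tape[-4..3]=01000010 (head:    ^)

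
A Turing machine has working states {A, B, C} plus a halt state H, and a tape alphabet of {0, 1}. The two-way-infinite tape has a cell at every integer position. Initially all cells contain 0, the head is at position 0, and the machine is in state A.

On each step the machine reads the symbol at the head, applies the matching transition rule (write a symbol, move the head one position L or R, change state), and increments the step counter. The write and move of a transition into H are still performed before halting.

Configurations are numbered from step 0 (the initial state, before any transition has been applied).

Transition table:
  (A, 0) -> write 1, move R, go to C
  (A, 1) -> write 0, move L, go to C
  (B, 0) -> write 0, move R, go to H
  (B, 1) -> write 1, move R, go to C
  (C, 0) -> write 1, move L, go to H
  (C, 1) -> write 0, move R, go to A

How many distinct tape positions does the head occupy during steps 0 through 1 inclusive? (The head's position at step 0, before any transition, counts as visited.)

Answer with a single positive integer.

Step 1: in state A at pos 0, read 0 -> (A,0)->write 1,move R,goto C. Now: state=C, head=1, tape[-1..2]=0100 (head:   ^)
Head positions at steps 0..1: starting at 0, distinct positions visited = {0, 1} -> 2 position(s)

Answer: 2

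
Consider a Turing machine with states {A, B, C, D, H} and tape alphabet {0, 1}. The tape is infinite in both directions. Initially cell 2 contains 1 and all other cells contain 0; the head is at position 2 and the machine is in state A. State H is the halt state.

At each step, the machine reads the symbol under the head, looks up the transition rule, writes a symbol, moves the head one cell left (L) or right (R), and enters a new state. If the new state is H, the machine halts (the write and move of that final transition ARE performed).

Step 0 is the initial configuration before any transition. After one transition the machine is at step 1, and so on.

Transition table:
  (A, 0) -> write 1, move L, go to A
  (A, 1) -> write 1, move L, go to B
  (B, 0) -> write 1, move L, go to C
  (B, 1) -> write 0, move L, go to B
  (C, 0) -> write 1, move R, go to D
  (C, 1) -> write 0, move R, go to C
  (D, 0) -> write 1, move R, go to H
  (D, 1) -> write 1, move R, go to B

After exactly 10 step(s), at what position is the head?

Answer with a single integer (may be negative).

Answer: 0

Derivation:
Step 1: in state A at pos 2, read 1 -> (A,1)->write 1,move L,goto B. Now: state=B, head=1, tape[0..3]=0010 (head:  ^)
Step 2: in state B at pos 1, read 0 -> (B,0)->write 1,move L,goto C. Now: state=C, head=0, tape[-1..3]=00110 (head:  ^)
Step 3: in state C at pos 0, read 0 -> (C,0)->write 1,move R,goto D. Now: state=D, head=1, tape[-1..3]=01110 (head:   ^)
Step 4: in state D at pos 1, read 1 -> (D,1)->write 1,move R,goto B. Now: state=B, head=2, tape[-1..3]=01110 (head:    ^)
Step 5: in state B at pos 2, read 1 -> (B,1)->write 0,move L,goto B. Now: state=B, head=1, tape[-1..3]=01100 (head:   ^)
Step 6: in state B at pos 1, read 1 -> (B,1)->write 0,move L,goto B. Now: state=B, head=0, tape[-1..3]=01000 (head:  ^)
Step 7: in state B at pos 0, read 1 -> (B,1)->write 0,move L,goto B. Now: state=B, head=-1, tape[-2..3]=000000 (head:  ^)
Step 8: in state B at pos -1, read 0 -> (B,0)->write 1,move L,goto C. Now: state=C, head=-2, tape[-3..3]=0010000 (head:  ^)
Step 9: in state C at pos -2, read 0 -> (C,0)->write 1,move R,goto D. Now: state=D, head=-1, tape[-3..3]=0110000 (head:   ^)
Step 10: in state D at pos -1, read 1 -> (D,1)->write 1,move R,goto B. Now: state=B, head=0, tape[-3..3]=0110000 (head:    ^)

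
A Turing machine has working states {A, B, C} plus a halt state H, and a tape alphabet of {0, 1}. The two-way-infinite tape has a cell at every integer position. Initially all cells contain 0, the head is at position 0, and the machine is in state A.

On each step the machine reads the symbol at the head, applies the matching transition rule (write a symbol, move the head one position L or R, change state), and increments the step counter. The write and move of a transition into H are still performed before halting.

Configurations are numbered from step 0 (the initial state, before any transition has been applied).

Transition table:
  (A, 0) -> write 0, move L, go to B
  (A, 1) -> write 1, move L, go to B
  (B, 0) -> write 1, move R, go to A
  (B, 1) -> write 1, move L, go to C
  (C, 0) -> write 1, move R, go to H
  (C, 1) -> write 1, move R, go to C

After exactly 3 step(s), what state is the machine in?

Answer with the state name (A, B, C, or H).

Step 1: in state A at pos 0, read 0 -> (A,0)->write 0,move L,goto B. Now: state=B, head=-1, tape[-2..1]=0000 (head:  ^)
Step 2: in state B at pos -1, read 0 -> (B,0)->write 1,move R,goto A. Now: state=A, head=0, tape[-2..1]=0100 (head:   ^)
Step 3: in state A at pos 0, read 0 -> (A,0)->write 0,move L,goto B. Now: state=B, head=-1, tape[-2..1]=0100 (head:  ^)

Answer: B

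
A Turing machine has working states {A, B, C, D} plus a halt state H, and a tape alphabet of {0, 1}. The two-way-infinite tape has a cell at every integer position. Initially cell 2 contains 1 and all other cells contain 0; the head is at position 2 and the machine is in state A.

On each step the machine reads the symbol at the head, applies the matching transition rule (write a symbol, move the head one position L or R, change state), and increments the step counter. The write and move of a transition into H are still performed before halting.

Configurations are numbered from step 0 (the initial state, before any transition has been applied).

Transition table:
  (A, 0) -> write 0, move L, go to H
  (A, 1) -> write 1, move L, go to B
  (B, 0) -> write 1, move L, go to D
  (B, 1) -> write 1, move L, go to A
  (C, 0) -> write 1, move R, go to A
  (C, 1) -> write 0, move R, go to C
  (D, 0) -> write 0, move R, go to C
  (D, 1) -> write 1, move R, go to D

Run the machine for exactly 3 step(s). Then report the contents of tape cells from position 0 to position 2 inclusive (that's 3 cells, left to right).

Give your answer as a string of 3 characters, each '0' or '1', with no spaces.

Step 1: in state A at pos 2, read 1 -> (A,1)->write 1,move L,goto B. Now: state=B, head=1, tape[0..3]=0010 (head:  ^)
Step 2: in state B at pos 1, read 0 -> (B,0)->write 1,move L,goto D. Now: state=D, head=0, tape[-1..3]=00110 (head:  ^)
Step 3: in state D at pos 0, read 0 -> (D,0)->write 0,move R,goto C. Now: state=C, head=1, tape[-1..3]=00110 (head:   ^)

Answer: 011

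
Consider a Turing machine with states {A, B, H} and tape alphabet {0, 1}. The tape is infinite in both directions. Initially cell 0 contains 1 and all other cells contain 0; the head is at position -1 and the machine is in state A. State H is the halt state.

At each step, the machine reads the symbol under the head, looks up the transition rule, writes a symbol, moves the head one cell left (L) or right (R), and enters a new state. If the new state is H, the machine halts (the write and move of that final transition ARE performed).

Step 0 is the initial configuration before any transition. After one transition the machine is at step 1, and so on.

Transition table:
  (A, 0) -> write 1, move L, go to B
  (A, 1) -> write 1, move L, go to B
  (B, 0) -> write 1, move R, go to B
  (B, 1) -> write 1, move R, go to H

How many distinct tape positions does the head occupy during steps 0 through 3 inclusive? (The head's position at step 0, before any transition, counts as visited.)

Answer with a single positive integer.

Step 1: in state A at pos -1, read 0 -> (A,0)->write 1,move L,goto B. Now: state=B, head=-2, tape[-3..1]=00110 (head:  ^)
Step 2: in state B at pos -2, read 0 -> (B,0)->write 1,move R,goto B. Now: state=B, head=-1, tape[-3..1]=01110 (head:   ^)
Step 3: in state B at pos -1, read 1 -> (B,1)->write 1,move R,goto H. Now: state=H, head=0, tape[-3..1]=01110 (head:    ^)
Head positions at steps 0..3: starting at -1, distinct positions visited = {-2, -1, 0} -> 3 position(s)

Answer: 3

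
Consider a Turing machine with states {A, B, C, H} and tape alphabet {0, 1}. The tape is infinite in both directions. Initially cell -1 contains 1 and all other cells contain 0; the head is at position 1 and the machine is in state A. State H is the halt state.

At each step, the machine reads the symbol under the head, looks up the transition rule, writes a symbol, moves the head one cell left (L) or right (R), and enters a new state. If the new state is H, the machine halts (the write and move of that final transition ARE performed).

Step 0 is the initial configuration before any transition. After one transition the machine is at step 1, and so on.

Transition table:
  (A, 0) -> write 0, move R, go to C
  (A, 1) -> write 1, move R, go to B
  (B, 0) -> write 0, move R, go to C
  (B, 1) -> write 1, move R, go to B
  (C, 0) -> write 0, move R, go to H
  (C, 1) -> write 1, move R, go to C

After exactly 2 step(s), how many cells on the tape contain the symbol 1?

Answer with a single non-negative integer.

Step 1: in state A at pos 1, read 0 -> (A,0)->write 0,move R,goto C. Now: state=C, head=2, tape[-2..3]=010000 (head:     ^)
Step 2: in state C at pos 2, read 0 -> (C,0)->write 0,move R,goto H. Now: state=H, head=3, tape[-2..4]=0100000 (head:      ^)
Cells containing 1 after step 2: {-1} -> 1 cell(s)

Answer: 1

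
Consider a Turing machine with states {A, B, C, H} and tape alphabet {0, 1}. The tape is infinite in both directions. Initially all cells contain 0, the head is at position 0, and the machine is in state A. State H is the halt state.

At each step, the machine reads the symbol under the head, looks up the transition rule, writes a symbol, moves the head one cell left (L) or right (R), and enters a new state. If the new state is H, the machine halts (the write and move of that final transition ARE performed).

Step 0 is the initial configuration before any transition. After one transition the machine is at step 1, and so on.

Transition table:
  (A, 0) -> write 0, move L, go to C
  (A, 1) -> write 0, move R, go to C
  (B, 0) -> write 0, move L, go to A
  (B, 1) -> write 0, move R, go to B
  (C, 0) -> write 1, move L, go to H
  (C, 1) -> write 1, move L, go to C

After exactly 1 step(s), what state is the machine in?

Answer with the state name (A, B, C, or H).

Step 1: in state A at pos 0, read 0 -> (A,0)->write 0,move L,goto C. Now: state=C, head=-1, tape[-2..1]=0000 (head:  ^)

Answer: C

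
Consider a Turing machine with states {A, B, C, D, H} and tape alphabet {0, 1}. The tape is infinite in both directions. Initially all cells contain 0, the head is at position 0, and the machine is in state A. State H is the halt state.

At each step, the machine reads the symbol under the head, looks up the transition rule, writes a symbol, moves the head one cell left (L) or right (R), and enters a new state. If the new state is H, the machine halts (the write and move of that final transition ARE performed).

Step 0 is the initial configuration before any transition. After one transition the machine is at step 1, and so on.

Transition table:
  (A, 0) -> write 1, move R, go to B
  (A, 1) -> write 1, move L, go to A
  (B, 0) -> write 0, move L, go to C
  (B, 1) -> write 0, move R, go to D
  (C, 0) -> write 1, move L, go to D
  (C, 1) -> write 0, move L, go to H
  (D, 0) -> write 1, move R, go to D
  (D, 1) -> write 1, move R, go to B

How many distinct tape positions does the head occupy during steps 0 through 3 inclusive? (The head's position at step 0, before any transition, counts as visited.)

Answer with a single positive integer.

Answer: 3

Derivation:
Step 1: in state A at pos 0, read 0 -> (A,0)->write 1,move R,goto B. Now: state=B, head=1, tape[-1..2]=0100 (head:   ^)
Step 2: in state B at pos 1, read 0 -> (B,0)->write 0,move L,goto C. Now: state=C, head=0, tape[-1..2]=0100 (head:  ^)
Step 3: in state C at pos 0, read 1 -> (C,1)->write 0,move L,goto H. Now: state=H, head=-1, tape[-2..2]=00000 (head:  ^)
Head positions at steps 0..3: starting at 0, distinct positions visited = {-1, 0, 1} -> 3 position(s)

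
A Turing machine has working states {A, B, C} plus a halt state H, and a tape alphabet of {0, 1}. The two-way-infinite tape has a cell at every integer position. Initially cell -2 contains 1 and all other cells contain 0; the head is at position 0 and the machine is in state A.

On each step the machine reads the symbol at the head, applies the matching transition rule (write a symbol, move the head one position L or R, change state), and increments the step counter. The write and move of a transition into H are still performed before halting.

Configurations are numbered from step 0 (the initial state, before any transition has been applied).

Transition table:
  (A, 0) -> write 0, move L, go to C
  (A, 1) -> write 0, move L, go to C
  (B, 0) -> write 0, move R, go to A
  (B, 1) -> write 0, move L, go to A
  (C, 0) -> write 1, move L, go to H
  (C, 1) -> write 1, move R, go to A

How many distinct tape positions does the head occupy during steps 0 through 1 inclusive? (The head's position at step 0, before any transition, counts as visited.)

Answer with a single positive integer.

Step 1: in state A at pos 0, read 0 -> (A,0)->write 0,move L,goto C. Now: state=C, head=-1, tape[-3..1]=01000 (head:   ^)
Head positions at steps 0..1: starting at 0, distinct positions visited = {-1, 0} -> 2 position(s)

Answer: 2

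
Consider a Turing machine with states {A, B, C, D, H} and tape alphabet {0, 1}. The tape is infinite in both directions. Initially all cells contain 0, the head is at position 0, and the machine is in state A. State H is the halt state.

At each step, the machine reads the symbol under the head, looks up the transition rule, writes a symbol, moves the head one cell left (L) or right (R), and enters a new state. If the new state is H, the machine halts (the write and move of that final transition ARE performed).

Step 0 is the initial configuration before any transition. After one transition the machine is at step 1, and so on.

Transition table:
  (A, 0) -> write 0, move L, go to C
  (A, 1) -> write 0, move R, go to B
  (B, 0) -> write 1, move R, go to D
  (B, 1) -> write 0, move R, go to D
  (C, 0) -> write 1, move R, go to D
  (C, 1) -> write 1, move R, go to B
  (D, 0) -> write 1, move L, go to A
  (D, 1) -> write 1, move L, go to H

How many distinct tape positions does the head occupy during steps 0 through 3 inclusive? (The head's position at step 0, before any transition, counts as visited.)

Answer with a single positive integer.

Step 1: in state A at pos 0, read 0 -> (A,0)->write 0,move L,goto C. Now: state=C, head=-1, tape[-2..1]=0000 (head:  ^)
Step 2: in state C at pos -1, read 0 -> (C,0)->write 1,move R,goto D. Now: state=D, head=0, tape[-2..1]=0100 (head:   ^)
Step 3: in state D at pos 0, read 0 -> (D,0)->write 1,move L,goto A. Now: state=A, head=-1, tape[-2..1]=0110 (head:  ^)
Head positions at steps 0..3: starting at 0, distinct positions visited = {-1, 0} -> 2 position(s)

Answer: 2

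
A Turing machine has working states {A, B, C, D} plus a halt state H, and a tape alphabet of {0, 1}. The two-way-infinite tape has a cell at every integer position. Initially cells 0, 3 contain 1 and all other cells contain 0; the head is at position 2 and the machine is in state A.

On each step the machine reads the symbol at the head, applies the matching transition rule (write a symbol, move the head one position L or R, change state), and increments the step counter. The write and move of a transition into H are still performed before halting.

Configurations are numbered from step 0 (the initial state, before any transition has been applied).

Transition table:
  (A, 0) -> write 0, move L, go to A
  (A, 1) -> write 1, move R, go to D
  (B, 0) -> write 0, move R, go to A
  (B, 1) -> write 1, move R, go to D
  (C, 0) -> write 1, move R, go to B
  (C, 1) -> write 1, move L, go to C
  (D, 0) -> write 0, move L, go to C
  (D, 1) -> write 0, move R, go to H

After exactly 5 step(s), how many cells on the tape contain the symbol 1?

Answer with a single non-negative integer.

Step 1: in state A at pos 2, read 0 -> (A,0)->write 0,move L,goto A. Now: state=A, head=1, tape[-1..4]=010010 (head:   ^)
Step 2: in state A at pos 1, read 0 -> (A,0)->write 0,move L,goto A. Now: state=A, head=0, tape[-1..4]=010010 (head:  ^)
Step 3: in state A at pos 0, read 1 -> (A,1)->write 1,move R,goto D. Now: state=D, head=1, tape[-1..4]=010010 (head:   ^)
Step 4: in state D at pos 1, read 0 -> (D,0)->write 0,move L,goto C. Now: state=C, head=0, tape[-1..4]=010010 (head:  ^)
Step 5: in state C at pos 0, read 1 -> (C,1)->write 1,move L,goto C. Now: state=C, head=-1, tape[-2..4]=0010010 (head:  ^)
Cells containing 1 after step 5: {0, 3} -> 2 cell(s)

Answer: 2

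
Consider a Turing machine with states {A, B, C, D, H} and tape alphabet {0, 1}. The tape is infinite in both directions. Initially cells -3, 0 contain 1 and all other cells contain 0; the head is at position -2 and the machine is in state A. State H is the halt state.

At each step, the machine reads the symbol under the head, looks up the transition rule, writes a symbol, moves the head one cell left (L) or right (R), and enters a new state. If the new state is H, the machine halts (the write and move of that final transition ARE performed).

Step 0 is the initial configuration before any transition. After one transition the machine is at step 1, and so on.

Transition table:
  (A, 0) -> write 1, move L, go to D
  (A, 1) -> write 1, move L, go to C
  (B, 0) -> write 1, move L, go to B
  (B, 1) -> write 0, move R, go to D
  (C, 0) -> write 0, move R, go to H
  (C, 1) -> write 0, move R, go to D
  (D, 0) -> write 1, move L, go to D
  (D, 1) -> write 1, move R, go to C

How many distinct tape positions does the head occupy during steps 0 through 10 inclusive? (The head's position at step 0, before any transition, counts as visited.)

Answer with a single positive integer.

Step 1: in state A at pos -2, read 0 -> (A,0)->write 1,move L,goto D. Now: state=D, head=-3, tape[-4..1]=011010 (head:  ^)
Step 2: in state D at pos -3, read 1 -> (D,1)->write 1,move R,goto C. Now: state=C, head=-2, tape[-4..1]=011010 (head:   ^)
Step 3: in state C at pos -2, read 1 -> (C,1)->write 0,move R,goto D. Now: state=D, head=-1, tape[-4..1]=010010 (head:    ^)
Step 4: in state D at pos -1, read 0 -> (D,0)->write 1,move L,goto D. Now: state=D, head=-2, tape[-4..1]=010110 (head:   ^)
Step 5: in state D at pos -2, read 0 -> (D,0)->write 1,move L,goto D. Now: state=D, head=-3, tape[-4..1]=011110 (head:  ^)
Step 6: in state D at pos -3, read 1 -> (D,1)->write 1,move R,goto C. Now: state=C, head=-2, tape[-4..1]=011110 (head:   ^)
Step 7: in state C at pos -2, read 1 -> (C,1)->write 0,move R,goto D. Now: state=D, head=-1, tape[-4..1]=010110 (head:    ^)
Step 8: in state D at pos -1, read 1 -> (D,1)->write 1,move R,goto C. Now: state=C, head=0, tape[-4..1]=010110 (head:     ^)
Step 9: in state C at pos 0, read 1 -> (C,1)->write 0,move R,goto D. Now: state=D, head=1, tape[-4..2]=0101000 (head:      ^)
Step 10: in state D at pos 1, read 0 -> (D,0)->write 1,move L,goto D. Now: state=D, head=0, tape[-4..2]=0101010 (head:     ^)
Head positions at steps 0..10: starting at -2, distinct positions visited = {-3, -2, -1, 0, 1} -> 5 position(s)

Answer: 5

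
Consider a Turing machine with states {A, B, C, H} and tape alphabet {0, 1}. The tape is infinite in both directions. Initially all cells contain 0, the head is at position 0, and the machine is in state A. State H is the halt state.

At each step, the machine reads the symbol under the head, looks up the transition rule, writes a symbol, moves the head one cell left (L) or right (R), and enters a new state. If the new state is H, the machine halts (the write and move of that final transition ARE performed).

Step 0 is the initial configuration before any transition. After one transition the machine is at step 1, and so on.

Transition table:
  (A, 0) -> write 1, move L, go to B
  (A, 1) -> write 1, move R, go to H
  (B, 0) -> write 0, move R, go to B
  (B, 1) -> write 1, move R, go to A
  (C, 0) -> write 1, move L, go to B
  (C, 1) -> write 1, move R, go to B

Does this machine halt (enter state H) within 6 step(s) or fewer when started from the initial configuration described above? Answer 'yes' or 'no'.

Step 1: in state A at pos 0, read 0 -> (A,0)->write 1,move L,goto B. Now: state=B, head=-1, tape[-2..1]=0010 (head:  ^)
Step 2: in state B at pos -1, read 0 -> (B,0)->write 0,move R,goto B. Now: state=B, head=0, tape[-2..1]=0010 (head:   ^)
Step 3: in state B at pos 0, read 1 -> (B,1)->write 1,move R,goto A. Now: state=A, head=1, tape[-2..2]=00100 (head:    ^)
Step 4: in state A at pos 1, read 0 -> (A,0)->write 1,move L,goto B. Now: state=B, head=0, tape[-2..2]=00110 (head:   ^)
Step 5: in state B at pos 0, read 1 -> (B,1)->write 1,move R,goto A. Now: state=A, head=1, tape[-2..2]=00110 (head:    ^)
Step 6: in state A at pos 1, read 1 -> (A,1)->write 1,move R,goto H. Now: state=H, head=2, tape[-2..3]=001100 (head:     ^)
State H reached at step 6; 6 <= 6 -> yes

Answer: yes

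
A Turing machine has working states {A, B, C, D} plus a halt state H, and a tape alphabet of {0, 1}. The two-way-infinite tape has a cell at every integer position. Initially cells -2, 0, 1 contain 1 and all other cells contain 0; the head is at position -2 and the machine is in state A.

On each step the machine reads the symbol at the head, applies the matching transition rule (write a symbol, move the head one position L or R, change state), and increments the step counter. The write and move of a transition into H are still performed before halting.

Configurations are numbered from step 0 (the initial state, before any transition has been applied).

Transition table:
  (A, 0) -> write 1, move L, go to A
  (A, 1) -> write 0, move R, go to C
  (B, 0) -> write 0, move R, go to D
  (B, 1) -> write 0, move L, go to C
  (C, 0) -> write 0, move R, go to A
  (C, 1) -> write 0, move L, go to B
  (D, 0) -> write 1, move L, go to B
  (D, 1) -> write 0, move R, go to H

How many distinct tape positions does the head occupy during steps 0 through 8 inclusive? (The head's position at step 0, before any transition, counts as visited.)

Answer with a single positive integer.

Answer: 5

Derivation:
Step 1: in state A at pos -2, read 1 -> (A,1)->write 0,move R,goto C. Now: state=C, head=-1, tape[-3..2]=000110 (head:   ^)
Step 2: in state C at pos -1, read 0 -> (C,0)->write 0,move R,goto A. Now: state=A, head=0, tape[-3..2]=000110 (head:    ^)
Step 3: in state A at pos 0, read 1 -> (A,1)->write 0,move R,goto C. Now: state=C, head=1, tape[-3..2]=000010 (head:     ^)
Step 4: in state C at pos 1, read 1 -> (C,1)->write 0,move L,goto B. Now: state=B, head=0, tape[-3..2]=000000 (head:    ^)
Step 5: in state B at pos 0, read 0 -> (B,0)->write 0,move R,goto D. Now: state=D, head=1, tape[-3..2]=000000 (head:     ^)
Step 6: in state D at pos 1, read 0 -> (D,0)->write 1,move L,goto B. Now: state=B, head=0, tape[-3..2]=000010 (head:    ^)
Step 7: in state B at pos 0, read 0 -> (B,0)->write 0,move R,goto D. Now: state=D, head=1, tape[-3..2]=000010 (head:     ^)
Step 8: in state D at pos 1, read 1 -> (D,1)->write 0,move R,goto H. Now: state=H, head=2, tape[-3..3]=0000000 (head:      ^)
Head positions at steps 0..8: starting at -2, distinct positions visited = {-2, -1, 0, 1, 2} -> 5 position(s)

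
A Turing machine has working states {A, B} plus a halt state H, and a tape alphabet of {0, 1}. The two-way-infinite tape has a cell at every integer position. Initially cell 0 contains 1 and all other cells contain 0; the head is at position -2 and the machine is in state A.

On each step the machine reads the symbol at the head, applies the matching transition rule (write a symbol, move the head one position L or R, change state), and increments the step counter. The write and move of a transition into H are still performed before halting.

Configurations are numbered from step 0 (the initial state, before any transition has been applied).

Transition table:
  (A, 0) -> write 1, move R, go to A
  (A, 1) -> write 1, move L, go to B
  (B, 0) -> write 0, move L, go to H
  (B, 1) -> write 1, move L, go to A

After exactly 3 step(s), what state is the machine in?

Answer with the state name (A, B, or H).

Answer: B

Derivation:
Step 1: in state A at pos -2, read 0 -> (A,0)->write 1,move R,goto A. Now: state=A, head=-1, tape[-3..1]=01010 (head:   ^)
Step 2: in state A at pos -1, read 0 -> (A,0)->write 1,move R,goto A. Now: state=A, head=0, tape[-3..1]=01110 (head:    ^)
Step 3: in state A at pos 0, read 1 -> (A,1)->write 1,move L,goto B. Now: state=B, head=-1, tape[-3..1]=01110 (head:   ^)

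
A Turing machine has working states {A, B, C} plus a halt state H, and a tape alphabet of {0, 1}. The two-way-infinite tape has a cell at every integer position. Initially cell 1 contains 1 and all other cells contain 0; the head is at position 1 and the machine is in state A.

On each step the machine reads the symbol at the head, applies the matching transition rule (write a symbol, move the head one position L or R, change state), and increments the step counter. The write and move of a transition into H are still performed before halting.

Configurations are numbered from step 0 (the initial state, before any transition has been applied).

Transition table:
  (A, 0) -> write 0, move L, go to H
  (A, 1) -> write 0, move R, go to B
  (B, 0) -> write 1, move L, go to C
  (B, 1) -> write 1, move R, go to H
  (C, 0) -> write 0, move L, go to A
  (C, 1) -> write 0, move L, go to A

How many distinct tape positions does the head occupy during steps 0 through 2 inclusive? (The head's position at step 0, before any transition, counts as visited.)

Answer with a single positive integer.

Answer: 2

Derivation:
Step 1: in state A at pos 1, read 1 -> (A,1)->write 0,move R,goto B. Now: state=B, head=2, tape[0..3]=0000 (head:   ^)
Step 2: in state B at pos 2, read 0 -> (B,0)->write 1,move L,goto C. Now: state=C, head=1, tape[0..3]=0010 (head:  ^)
Head positions at steps 0..2: starting at 1, distinct positions visited = {1, 2} -> 2 position(s)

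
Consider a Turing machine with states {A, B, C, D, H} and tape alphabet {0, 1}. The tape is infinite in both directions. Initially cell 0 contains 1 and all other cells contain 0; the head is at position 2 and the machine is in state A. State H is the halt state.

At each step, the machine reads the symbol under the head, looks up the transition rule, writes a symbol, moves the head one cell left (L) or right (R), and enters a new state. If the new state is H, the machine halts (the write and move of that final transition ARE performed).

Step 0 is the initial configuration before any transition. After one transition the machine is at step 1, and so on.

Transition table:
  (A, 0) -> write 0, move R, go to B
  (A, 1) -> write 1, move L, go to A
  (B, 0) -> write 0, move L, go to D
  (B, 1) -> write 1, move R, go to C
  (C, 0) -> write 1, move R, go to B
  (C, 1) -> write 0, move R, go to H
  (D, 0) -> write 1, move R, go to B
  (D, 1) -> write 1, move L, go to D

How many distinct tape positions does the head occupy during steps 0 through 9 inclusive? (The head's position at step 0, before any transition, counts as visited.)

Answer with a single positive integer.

Step 1: in state A at pos 2, read 0 -> (A,0)->write 0,move R,goto B. Now: state=B, head=3, tape[-1..4]=010000 (head:     ^)
Step 2: in state B at pos 3, read 0 -> (B,0)->write 0,move L,goto D. Now: state=D, head=2, tape[-1..4]=010000 (head:    ^)
Step 3: in state D at pos 2, read 0 -> (D,0)->write 1,move R,goto B. Now: state=B, head=3, tape[-1..4]=010100 (head:     ^)
Step 4: in state B at pos 3, read 0 -> (B,0)->write 0,move L,goto D. Now: state=D, head=2, tape[-1..4]=010100 (head:    ^)
Step 5: in state D at pos 2, read 1 -> (D,1)->write 1,move L,goto D. Now: state=D, head=1, tape[-1..4]=010100 (head:   ^)
Step 6: in state D at pos 1, read 0 -> (D,0)->write 1,move R,goto B. Now: state=B, head=2, tape[-1..4]=011100 (head:    ^)
Step 7: in state B at pos 2, read 1 -> (B,1)->write 1,move R,goto C. Now: state=C, head=3, tape[-1..4]=011100 (head:     ^)
Step 8: in state C at pos 3, read 0 -> (C,0)->write 1,move R,goto B. Now: state=B, head=4, tape[-1..5]=0111100 (head:      ^)
Step 9: in state B at pos 4, read 0 -> (B,0)->write 0,move L,goto D. Now: state=D, head=3, tape[-1..5]=0111100 (head:     ^)
Head positions at steps 0..9: starting at 2, distinct positions visited = {1, 2, 3, 4} -> 4 position(s)

Answer: 4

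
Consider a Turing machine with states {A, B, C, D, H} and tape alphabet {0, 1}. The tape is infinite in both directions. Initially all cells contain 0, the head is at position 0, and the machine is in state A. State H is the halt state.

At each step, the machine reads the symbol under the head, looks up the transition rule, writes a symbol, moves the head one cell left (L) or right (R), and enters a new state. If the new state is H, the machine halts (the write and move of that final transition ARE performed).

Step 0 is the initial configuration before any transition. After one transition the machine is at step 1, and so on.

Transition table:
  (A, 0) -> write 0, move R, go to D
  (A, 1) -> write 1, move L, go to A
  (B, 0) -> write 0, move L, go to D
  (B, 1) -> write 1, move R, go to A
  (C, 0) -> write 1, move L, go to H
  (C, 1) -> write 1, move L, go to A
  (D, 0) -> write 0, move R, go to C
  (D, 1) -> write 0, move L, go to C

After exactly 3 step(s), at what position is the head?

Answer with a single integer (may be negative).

Step 1: in state A at pos 0, read 0 -> (A,0)->write 0,move R,goto D. Now: state=D, head=1, tape[-1..2]=0000 (head:   ^)
Step 2: in state D at pos 1, read 0 -> (D,0)->write 0,move R,goto C. Now: state=C, head=2, tape[-1..3]=00000 (head:    ^)
Step 3: in state C at pos 2, read 0 -> (C,0)->write 1,move L,goto H. Now: state=H, head=1, tape[-1..3]=00010 (head:   ^)

Answer: 1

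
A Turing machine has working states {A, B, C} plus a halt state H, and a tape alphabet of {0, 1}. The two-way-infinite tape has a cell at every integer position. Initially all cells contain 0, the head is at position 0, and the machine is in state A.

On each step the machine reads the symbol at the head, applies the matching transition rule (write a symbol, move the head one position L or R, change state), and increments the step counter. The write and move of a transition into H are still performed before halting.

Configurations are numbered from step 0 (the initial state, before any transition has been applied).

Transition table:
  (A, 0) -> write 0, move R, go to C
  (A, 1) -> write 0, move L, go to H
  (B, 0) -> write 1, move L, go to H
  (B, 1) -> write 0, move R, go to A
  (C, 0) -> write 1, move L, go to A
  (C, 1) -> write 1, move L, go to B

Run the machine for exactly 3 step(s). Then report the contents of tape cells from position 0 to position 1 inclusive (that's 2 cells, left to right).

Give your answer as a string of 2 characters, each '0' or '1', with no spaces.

Step 1: in state A at pos 0, read 0 -> (A,0)->write 0,move R,goto C. Now: state=C, head=1, tape[-1..2]=0000 (head:   ^)
Step 2: in state C at pos 1, read 0 -> (C,0)->write 1,move L,goto A. Now: state=A, head=0, tape[-1..2]=0010 (head:  ^)
Step 3: in state A at pos 0, read 0 -> (A,0)->write 0,move R,goto C. Now: state=C, head=1, tape[-1..2]=0010 (head:   ^)

Answer: 01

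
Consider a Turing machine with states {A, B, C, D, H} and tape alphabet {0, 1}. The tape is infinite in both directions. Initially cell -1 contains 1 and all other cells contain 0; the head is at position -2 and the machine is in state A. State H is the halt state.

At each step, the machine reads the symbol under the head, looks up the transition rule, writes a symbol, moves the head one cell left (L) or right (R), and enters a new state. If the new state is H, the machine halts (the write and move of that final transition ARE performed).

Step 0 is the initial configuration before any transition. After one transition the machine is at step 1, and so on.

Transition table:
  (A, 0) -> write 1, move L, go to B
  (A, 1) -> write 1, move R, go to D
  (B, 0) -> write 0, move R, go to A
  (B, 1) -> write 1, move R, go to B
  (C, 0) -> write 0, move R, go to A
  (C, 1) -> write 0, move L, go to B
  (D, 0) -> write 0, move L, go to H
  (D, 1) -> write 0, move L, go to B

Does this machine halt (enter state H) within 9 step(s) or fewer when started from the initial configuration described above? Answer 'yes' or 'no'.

Answer: no

Derivation:
Step 1: in state A at pos -2, read 0 -> (A,0)->write 1,move L,goto B. Now: state=B, head=-3, tape[-4..0]=00110 (head:  ^)
Step 2: in state B at pos -3, read 0 -> (B,0)->write 0,move R,goto A. Now: state=A, head=-2, tape[-4..0]=00110 (head:   ^)
Step 3: in state A at pos -2, read 1 -> (A,1)->write 1,move R,goto D. Now: state=D, head=-1, tape[-4..0]=00110 (head:    ^)
Step 4: in state D at pos -1, read 1 -> (D,1)->write 0,move L,goto B. Now: state=B, head=-2, tape[-4..0]=00100 (head:   ^)
Step 5: in state B at pos -2, read 1 -> (B,1)->write 1,move R,goto B. Now: state=B, head=-1, tape[-4..0]=00100 (head:    ^)
Step 6: in state B at pos -1, read 0 -> (B,0)->write 0,move R,goto A. Now: state=A, head=0, tape[-4..1]=001000 (head:     ^)
Step 7: in state A at pos 0, read 0 -> (A,0)->write 1,move L,goto B. Now: state=B, head=-1, tape[-4..1]=001010 (head:    ^)
Step 8: in state B at pos -1, read 0 -> (B,0)->write 0,move R,goto A. Now: state=A, head=0, tape[-4..1]=001010 (head:     ^)
Step 9: in state A at pos 0, read 1 -> (A,1)->write 1,move R,goto D. Now: state=D, head=1, tape[-4..2]=0010100 (head:      ^)
After 9 step(s): state = D (not H) -> not halted within 9 -> no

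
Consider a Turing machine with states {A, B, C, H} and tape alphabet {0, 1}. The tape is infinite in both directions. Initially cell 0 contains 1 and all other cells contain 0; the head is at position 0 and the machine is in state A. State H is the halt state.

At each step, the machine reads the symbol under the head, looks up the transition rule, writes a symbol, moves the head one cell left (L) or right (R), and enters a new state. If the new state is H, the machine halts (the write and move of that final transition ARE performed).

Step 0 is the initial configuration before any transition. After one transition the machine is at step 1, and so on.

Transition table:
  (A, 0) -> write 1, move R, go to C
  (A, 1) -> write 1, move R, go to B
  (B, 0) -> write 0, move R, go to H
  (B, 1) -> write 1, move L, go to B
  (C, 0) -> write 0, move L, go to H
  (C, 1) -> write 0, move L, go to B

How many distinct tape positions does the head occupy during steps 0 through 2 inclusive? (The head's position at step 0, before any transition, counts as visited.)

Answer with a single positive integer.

Answer: 3

Derivation:
Step 1: in state A at pos 0, read 1 -> (A,1)->write 1,move R,goto B. Now: state=B, head=1, tape[-1..2]=0100 (head:   ^)
Step 2: in state B at pos 1, read 0 -> (B,0)->write 0,move R,goto H. Now: state=H, head=2, tape[-1..3]=01000 (head:    ^)
Head positions at steps 0..2: starting at 0, distinct positions visited = {0, 1, 2} -> 3 position(s)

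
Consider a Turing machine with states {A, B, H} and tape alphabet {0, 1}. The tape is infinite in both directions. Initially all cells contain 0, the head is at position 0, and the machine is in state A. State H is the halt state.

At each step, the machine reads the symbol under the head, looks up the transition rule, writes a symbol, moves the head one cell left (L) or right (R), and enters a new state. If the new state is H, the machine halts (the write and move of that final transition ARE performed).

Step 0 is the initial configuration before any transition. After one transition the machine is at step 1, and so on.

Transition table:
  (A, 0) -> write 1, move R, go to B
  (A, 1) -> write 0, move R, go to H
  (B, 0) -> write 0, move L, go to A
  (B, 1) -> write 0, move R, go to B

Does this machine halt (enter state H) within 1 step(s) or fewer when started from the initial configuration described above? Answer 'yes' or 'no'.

Step 1: in state A at pos 0, read 0 -> (A,0)->write 1,move R,goto B. Now: state=B, head=1, tape[-1..2]=0100 (head:   ^)
After 1 step(s): state = B (not H) -> not halted within 1 -> no

Answer: no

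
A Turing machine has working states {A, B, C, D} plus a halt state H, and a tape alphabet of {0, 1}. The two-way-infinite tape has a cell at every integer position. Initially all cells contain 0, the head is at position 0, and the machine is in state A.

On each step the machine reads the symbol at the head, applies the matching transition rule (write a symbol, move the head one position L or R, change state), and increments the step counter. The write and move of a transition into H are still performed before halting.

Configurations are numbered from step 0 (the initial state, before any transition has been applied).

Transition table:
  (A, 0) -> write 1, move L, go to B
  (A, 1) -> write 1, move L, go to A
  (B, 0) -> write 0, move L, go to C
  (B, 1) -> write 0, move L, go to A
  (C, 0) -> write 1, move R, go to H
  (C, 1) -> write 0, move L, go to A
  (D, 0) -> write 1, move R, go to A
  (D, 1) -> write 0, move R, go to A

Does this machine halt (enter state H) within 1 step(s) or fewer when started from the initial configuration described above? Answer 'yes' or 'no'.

Step 1: in state A at pos 0, read 0 -> (A,0)->write 1,move L,goto B. Now: state=B, head=-1, tape[-2..1]=0010 (head:  ^)
After 1 step(s): state = B (not H) -> not halted within 1 -> no

Answer: no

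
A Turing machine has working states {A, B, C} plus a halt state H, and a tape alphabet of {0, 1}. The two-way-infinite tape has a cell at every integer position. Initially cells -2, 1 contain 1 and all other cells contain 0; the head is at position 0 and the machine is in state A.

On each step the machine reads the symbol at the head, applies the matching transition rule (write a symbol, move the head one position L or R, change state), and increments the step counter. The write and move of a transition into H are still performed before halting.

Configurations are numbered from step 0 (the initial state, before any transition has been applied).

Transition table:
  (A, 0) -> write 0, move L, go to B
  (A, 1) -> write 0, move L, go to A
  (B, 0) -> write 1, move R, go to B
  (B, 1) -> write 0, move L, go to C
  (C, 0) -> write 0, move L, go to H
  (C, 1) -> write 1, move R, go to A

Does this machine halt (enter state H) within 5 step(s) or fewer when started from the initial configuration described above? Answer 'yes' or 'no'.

Answer: no

Derivation:
Step 1: in state A at pos 0, read 0 -> (A,0)->write 0,move L,goto B. Now: state=B, head=-1, tape[-3..2]=010010 (head:   ^)
Step 2: in state B at pos -1, read 0 -> (B,0)->write 1,move R,goto B. Now: state=B, head=0, tape[-3..2]=011010 (head:    ^)
Step 3: in state B at pos 0, read 0 -> (B,0)->write 1,move R,goto B. Now: state=B, head=1, tape[-3..2]=011110 (head:     ^)
Step 4: in state B at pos 1, read 1 -> (B,1)->write 0,move L,goto C. Now: state=C, head=0, tape[-3..2]=011100 (head:    ^)
Step 5: in state C at pos 0, read 1 -> (C,1)->write 1,move R,goto A. Now: state=A, head=1, tape[-3..2]=011100 (head:     ^)
After 5 step(s): state = A (not H) -> not halted within 5 -> no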